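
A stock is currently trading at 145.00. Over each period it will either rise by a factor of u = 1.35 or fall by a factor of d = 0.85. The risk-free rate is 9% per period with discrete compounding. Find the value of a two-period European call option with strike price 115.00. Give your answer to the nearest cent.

50.54

Risk-neutral probability p = (1 + 0.09 − 0.85)/(1.35 − 0.85) = 0.2400/0.5000 = 0.4800
Terminal stock prices: S_uu = 264.3, S_ud = 166.4, S_dd = 104.8
Terminal payoffs (S − K): max(149.3, 0) = 149.3, max(51.39, 0) = 51.39, max(-10.24, 0) = 0
Node u (S = 195.8): V_u = 1/1.09·[0.4800·149.2625 + 0.5200·51.3875] = 90.2454
Node d (S = 123.2): V_d = 1/1.09·[0.4800·51.3875 + 0.5200·0.0000] = 22.6294
Node 0 (S = 145): V_0 = 1/1.09·[0.4800·90.2454 + 0.5200·22.6294] = 50.5368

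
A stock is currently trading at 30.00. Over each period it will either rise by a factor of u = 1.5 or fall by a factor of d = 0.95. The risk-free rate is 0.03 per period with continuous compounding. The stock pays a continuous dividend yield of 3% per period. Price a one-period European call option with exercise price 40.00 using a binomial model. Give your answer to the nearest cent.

Per-period risk-free factor R = e^0.03 = 1.0305; dividend-adjusted growth = e^(0.03−0.03) = 1.0000.
Risk-neutral probability p = (1.0000 − 0.95)/(1.5 − 0.95) = 0.0500/0.5500 = 0.0909
Terminal stock prices: S_u = 45, S_d = 28.5
Terminal payoffs (S − K): max(5, 0) = 5, max(-11.5, 0) = 0
Node 0 (S = 30): V_0 = e^(−0.03)·[0.0909·5.0000 + 0.9091·0.0000] = 0.4411

0.44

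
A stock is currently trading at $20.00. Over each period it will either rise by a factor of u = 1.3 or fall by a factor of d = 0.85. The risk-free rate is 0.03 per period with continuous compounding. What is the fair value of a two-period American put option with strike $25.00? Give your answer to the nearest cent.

Risk-neutral probability p = (e^0.03 − 0.85)/(1.3 − 0.85) = 0.1805/0.4500 = 0.4010
Terminal stock prices: S_uu = 33.8, S_ud = 22.1, S_dd = 14.45
Terminal payoffs (K − S): max(-8.8, 0) = 0, max(2.9, 0) = 2.9, max(10.55, 0) = 10.55
Node u (S = 26): continuation = e^(−0.03)·[0.4010·0.0000 + 0.5990·2.9000] = 1.6857; exercise value = 0.0000 ≤ continuation, so V_u = 1.6857
Node d (S = 17): continuation = e^(−0.03)·[0.4010·2.9000 + 0.5990·10.5500] = 7.2611; exercise value = 8.0000 > continuation, so V_d = 8.0000 (exercise)
Node 0 (S = 20): continuation = e^(−0.03)·[0.4010·1.6857 + 0.5990·8.0000] = 5.3063; exercise value = 5.0000 ≤ continuation, so V_0 = 5.3063

$5.31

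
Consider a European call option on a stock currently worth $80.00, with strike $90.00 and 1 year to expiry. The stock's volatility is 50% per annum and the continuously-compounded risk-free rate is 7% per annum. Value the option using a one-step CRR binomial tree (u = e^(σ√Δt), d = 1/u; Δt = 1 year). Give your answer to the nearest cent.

$17.47

CRR parameters: u = e^(σ√Δt) = e^(0.5·√1) = 1.6487, d = 1/u = 0.6065
Per-period rate: rΔt = 0.07·1 = 0.07, so R = e^0.07 = 1.0725
Risk-neutral probability p = (e^0.07 − 0.6065)/(1.6487 − 0.6065) = 0.4660/1.0422 = 0.4471
Terminal stock prices: S_u = 131.9, S_d = 48.52
Terminal payoffs (S − K): max(41.9, 0) = 41.9, max(-41.48, 0) = 0
Node 0 (S = 80): V_0 = e^(−0.07)·[0.4471·41.8977 + 0.5529·0.0000] = 17.4666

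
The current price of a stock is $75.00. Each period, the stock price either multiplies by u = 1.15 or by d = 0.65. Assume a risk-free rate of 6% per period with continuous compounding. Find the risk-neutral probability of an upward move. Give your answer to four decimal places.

Risk-neutral probability p = (e^0.06 − 0.65)/(1.15 − 0.65) = 0.4118/0.5000 = 0.8237

p = 0.8237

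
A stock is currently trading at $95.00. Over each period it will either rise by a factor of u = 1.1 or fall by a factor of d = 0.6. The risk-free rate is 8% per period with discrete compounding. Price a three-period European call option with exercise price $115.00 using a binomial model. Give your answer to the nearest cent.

$8.04

Risk-neutral probability p = (1 + 0.08 − 0.6)/(1.1 − 0.6) = 0.4800/0.5000 = 0.9600
Terminal stock prices: S_uuu = 126.4, S_uud = 68.97, S_udd = 37.62, S_ddd = 20.52
Terminal payoffs (S − K): max(11.45, 0) = 11.45, max(-46.03, 0) = 0, max(-77.38, 0) = 0, max(-94.48, 0) = 0
Node uu (S = 115): V_uu = 1/1.08·[0.9600·11.4450 + 0.0400·0.0000] = 10.1733
Node ud (S = 62.7): V_ud = 1/1.08·[0.9600·0.0000 + 0.0400·0.0000] = 0.0000
Node dd (S = 34.2): V_dd = 1/1.08·[0.9600·0.0000 + 0.0400·0.0000] = 0.0000
Node u (S = 104.5): V_u = 1/1.08·[0.9600·10.1733 + 0.0400·0.0000] = 9.0430
Node d (S = 57): V_d = 1/1.08·[0.9600·0.0000 + 0.0400·0.0000] = 0.0000
Node 0 (S = 95): V_0 = 1/1.08·[0.9600·9.0430 + 0.0400·0.0000] = 8.0382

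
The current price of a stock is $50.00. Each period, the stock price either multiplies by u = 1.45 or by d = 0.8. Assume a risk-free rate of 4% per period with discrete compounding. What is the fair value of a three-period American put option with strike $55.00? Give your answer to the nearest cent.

$10.71

Risk-neutral probability p = (1 + 0.04 − 0.8)/(1.45 − 0.8) = 0.2400/0.6500 = 0.3692
Terminal stock prices: S_uuu = 152.4, S_uud = 84.1, S_udd = 46.4, S_ddd = 25.6
Terminal payoffs (K − S): max(-97.43, 0) = 0, max(-29.1, 0) = 0, max(8.6, 0) = 8.6, max(29.4, 0) = 29.4
Node uu (S = 105.1): continuation = 1/1.04·[0.3692·0.0000 + 0.6308·0.0000] = 0.0000; exercise value = 0.0000 ≤ continuation, so V_uu = 0.0000
Node ud (S = 58): continuation = 1/1.04·[0.3692·0.0000 + 0.6308·8.6000] = 5.2160; exercise value = 0.0000 ≤ continuation, so V_ud = 5.2160
Node dd (S = 32): continuation = 1/1.04·[0.3692·8.6000 + 0.6308·29.4000] = 20.8846; exercise value = 23.0000 > continuation, so V_dd = 23.0000 (exercise)
Node u (S = 72.5): continuation = 1/1.04·[0.3692·0.0000 + 0.6308·5.2160] = 3.1635; exercise value = 0.0000 ≤ continuation, so V_u = 3.1635
Node d (S = 40): continuation = 1/1.04·[0.3692·5.2160 + 0.6308·23.0000] = 15.8015; exercise value = 15.0000 ≤ continuation, so V_d = 15.8015
Node 0 (S = 50): continuation = 1/1.04·[0.3692·3.1635 + 0.6308·15.8015] = 10.7069; exercise value = 5.0000 ≤ continuation, so V_0 = 10.7069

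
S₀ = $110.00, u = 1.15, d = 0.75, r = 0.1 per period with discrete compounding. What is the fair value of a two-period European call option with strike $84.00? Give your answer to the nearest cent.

Risk-neutral probability p = (1 + 0.1 − 0.75)/(1.15 − 0.75) = 0.3500/0.4000 = 0.8750
Terminal stock prices: S_uu = 145.5, S_ud = 94.87, S_dd = 61.88
Terminal payoffs (S − K): max(61.47, 0) = 61.47, max(10.87, 0) = 10.87, max(-22.12, 0) = 0
Node u (S = 126.5): V_u = 1/1.1·[0.8750·61.4750 + 0.1250·10.8750] = 50.1364
Node d (S = 82.5): V_d = 1/1.1·[0.8750·10.8750 + 0.1250·0.0000] = 8.6506
Node 0 (S = 110): V_0 = 1/1.1·[0.8750·50.1364 + 0.1250·8.6506] = 40.8642

$40.86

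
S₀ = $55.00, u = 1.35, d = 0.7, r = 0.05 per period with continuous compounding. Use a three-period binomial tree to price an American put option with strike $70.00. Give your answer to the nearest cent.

Risk-neutral probability p = (e^0.05 − 0.7)/(1.35 − 0.7) = 0.3513/0.6500 = 0.5404
Terminal stock prices: S_uuu = 135.3, S_uud = 70.17, S_udd = 36.38, S_ddd = 18.86
Terminal payoffs (K − S): max(-65.32, 0) = 0, max(-0.1663, 0) = 0, max(33.62, 0) = 33.62, max(51.14, 0) = 51.14
Node uu (S = 100.2): continuation = e^(−0.05)·[0.5404·0.0000 + 0.4596·0.0000] = 0.0000; exercise value = 0.0000 ≤ continuation, so V_uu = 0.0000
Node ud (S = 51.97): continuation = e^(−0.05)·[0.5404·0.0000 + 0.4596·33.6175] = 14.6965; exercise value = 18.0250 > continuation, so V_ud = 18.0250 (exercise)
Node dd (S = 26.95): continuation = e^(−0.05)·[0.5404·33.6175 + 0.4596·51.1350] = 39.6361; exercise value = 43.0500 > continuation, so V_dd = 43.0500 (exercise)
Node u (S = 74.25): continuation = e^(−0.05)·[0.5404·0.0000 + 0.4596·18.0250] = 7.8800; exercise value = 0.0000 ≤ continuation, so V_u = 7.8800
Node d (S = 38.5): continuation = e^(−0.05)·[0.5404·18.0250 + 0.4596·43.0500] = 28.0861; exercise value = 31.5000 > continuation, so V_d = 31.5000 (exercise)
Node 0 (S = 55): continuation = e^(−0.05)·[0.5404·7.8800 + 0.4596·31.5000] = 17.8216; exercise value = 15.0000 ≤ continuation, so V_0 = 17.8216

$17.82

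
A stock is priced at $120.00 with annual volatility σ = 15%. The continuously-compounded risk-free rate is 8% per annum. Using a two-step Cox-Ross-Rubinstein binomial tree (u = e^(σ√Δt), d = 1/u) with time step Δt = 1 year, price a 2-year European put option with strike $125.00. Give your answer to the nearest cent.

CRR parameters: u = e^(σ√Δt) = e^(0.15·√1) = 1.1618, d = 1/u = 0.8607
Per-period rate: rΔt = 0.08·1 = 0.08, so R = e^0.08 = 1.0833
Risk-neutral probability p = (e^0.08 − 0.8607)/(1.1618 − 0.8607) = 0.2226/0.3011 = 0.7392
Terminal stock prices: S_uu = 162, S_ud = 120, S_dd = 88.9
Terminal payoffs (K − S): max(-36.98, 0) = 0, max(5, 0) = 5, max(36.1, 0) = 36.1
Node u (S = 139.4): V_u = e^(−0.08)·[0.7392·0.0000 + 0.2608·5.0000] = 1.2039
Node d (S = 103.3): V_d = e^(−0.08)·[0.7392·5.0000 + 0.2608·36.1018] = 12.1046
Node 0 (S = 120): V_0 = e^(−0.08)·[0.7392·1.2039 + 0.2608·12.1046] = 3.7361

$3.74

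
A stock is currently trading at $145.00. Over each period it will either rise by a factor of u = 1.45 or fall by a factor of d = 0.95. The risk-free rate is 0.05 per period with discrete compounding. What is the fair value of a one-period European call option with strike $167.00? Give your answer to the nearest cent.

$8.24

Risk-neutral probability p = (1 + 0.05 − 0.95)/(1.45 − 0.95) = 0.1000/0.5000 = 0.2000
Terminal stock prices: S_u = 210.2, S_d = 137.8
Terminal payoffs (S − K): max(43.25, 0) = 43.25, max(-29.25, 0) = 0
Node 0 (S = 145): V_0 = 1/1.05·[0.2000·43.2500 + 0.8000·0.0000] = 8.2381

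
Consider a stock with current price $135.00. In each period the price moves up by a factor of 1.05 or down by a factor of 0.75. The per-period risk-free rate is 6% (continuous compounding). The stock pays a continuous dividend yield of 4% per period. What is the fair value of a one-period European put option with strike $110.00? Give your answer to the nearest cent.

$0.82

Per-period risk-free factor R = e^0.06 = 1.0618; dividend-adjusted growth = e^(0.06−0.04) = 1.0202.
Risk-neutral probability p = (1.0202 − 0.75)/(1.05 − 0.75) = 0.2702/0.3000 = 0.9007
Terminal stock prices: S_u = 141.8, S_d = 101.2
Terminal payoffs (K − S): max(-31.75, 0) = 0, max(8.75, 0) = 8.75
Node 0 (S = 135): V_0 = e^(−0.06)·[0.9007·0.0000 + 0.0993·8.7500] = 0.8185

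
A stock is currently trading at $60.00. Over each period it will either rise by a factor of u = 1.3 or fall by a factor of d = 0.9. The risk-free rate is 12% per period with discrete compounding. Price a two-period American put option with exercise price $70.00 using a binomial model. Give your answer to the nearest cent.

$10.00

Risk-neutral probability p = (1 + 0.12 − 0.9)/(1.3 − 0.9) = 0.2200/0.4000 = 0.5500
Terminal stock prices: S_uu = 101.4, S_ud = 70.2, S_dd = 48.6
Terminal payoffs (K − S): max(-31.4, 0) = 0, max(-0.2, 0) = 0, max(21.4, 0) = 21.4
Node u (S = 78): continuation = 1/1.12·[0.5500·0.0000 + 0.4500·0.0000] = 0.0000; exercise value = 0.0000 ≤ continuation, so V_u = 0.0000
Node d (S = 54): continuation = 1/1.12·[0.5500·0.0000 + 0.4500·21.4000] = 8.5982; exercise value = 16.0000 > continuation, so V_d = 16.0000 (exercise)
Node 0 (S = 60): continuation = 1/1.12·[0.5500·0.0000 + 0.4500·16.0000] = 6.4286; exercise value = 10.0000 > continuation, so V_0 = 10.0000 (exercise)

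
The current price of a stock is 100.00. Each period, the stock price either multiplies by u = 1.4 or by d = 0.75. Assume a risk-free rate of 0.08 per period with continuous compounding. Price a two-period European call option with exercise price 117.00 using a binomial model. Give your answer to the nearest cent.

17.70

Risk-neutral probability p = (e^0.08 − 0.75)/(1.4 − 0.75) = 0.3333/0.6500 = 0.5127
Terminal stock prices: S_uu = 196, S_ud = 105, S_dd = 56.25
Terminal payoffs (S − K): max(79, 0) = 79, max(-12, 0) = 0, max(-60.75, 0) = 0
Node u (S = 140): V_u = e^(−0.08)·[0.5127·79.0000 + 0.4873·0.0000] = 37.3929
Node d (S = 75): V_d = e^(−0.08)·[0.5127·0.0000 + 0.4873·0.0000] = 0.0000
Node 0 (S = 100): V_0 = e^(−0.08)·[0.5127·37.3929 + 0.4873·0.0000] = 17.6991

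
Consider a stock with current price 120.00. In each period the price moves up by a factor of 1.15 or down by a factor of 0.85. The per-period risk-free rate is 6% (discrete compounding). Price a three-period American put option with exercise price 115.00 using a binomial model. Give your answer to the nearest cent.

4.49

Risk-neutral probability p = (1 + 0.06 − 0.85)/(1.15 − 0.85) = 0.2100/0.3000 = 0.7000
Terminal stock prices: S_uuu = 182.5, S_uud = 134.9, S_udd = 99.7, S_ddd = 73.69
Terminal payoffs (K − S): max(-67.5, 0) = 0, max(-19.89, 0) = 0, max(15.3, 0) = 15.3, max(41.31, 0) = 41.31
Node uu (S = 158.7): continuation = 1/1.06·[0.7000·0.0000 + 0.3000·0.0000] = 0.0000; exercise value = 0.0000 ≤ continuation, so V_uu = 0.0000
Node ud (S = 117.3): continuation = 1/1.06·[0.7000·0.0000 + 0.3000·15.2950] = 4.3288; exercise value = 0.0000 ≤ continuation, so V_ud = 4.3288
Node dd (S = 86.7): continuation = 1/1.06·[0.7000·15.2950 + 0.3000·41.3050] = 21.7906; exercise value = 28.3000 > continuation, so V_dd = 28.3000 (exercise)
Node u (S = 138): continuation = 1/1.06·[0.7000·0.0000 + 0.3000·4.3288] = 1.2251; exercise value = 0.0000 ≤ continuation, so V_u = 1.2251
Node d (S = 102): continuation = 1/1.06·[0.7000·4.3288 + 0.3000·28.3000] = 10.8681; exercise value = 13.0000 > continuation, so V_d = 13.0000 (exercise)
Node 0 (S = 120): continuation = 1/1.06·[0.7000·1.2251 + 0.3000·13.0000] = 4.4883; exercise value = 0.0000 ≤ continuation, so V_0 = 4.4883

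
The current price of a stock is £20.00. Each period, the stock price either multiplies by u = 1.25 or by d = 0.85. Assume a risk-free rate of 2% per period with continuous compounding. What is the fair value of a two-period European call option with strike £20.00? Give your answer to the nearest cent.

£2.54

Risk-neutral probability p = (e^0.02 − 0.85)/(1.25 − 0.85) = 0.1702/0.4000 = 0.4255
Terminal stock prices: S_uu = 31.25, S_ud = 21.25, S_dd = 14.45
Terminal payoffs (S − K): max(11.25, 0) = 11.25, max(1.25, 0) = 1.25, max(-5.55, 0) = 0
Node u (S = 25): V_u = e^(−0.02)·[0.4255·11.2500 + 0.5745·1.2500] = 5.3960
Node d (S = 17): V_d = e^(−0.02)·[0.4255·1.2500 + 0.5745·0.0000] = 0.5213
Node 0 (S = 20): V_0 = e^(−0.02)·[0.4255·5.3960 + 0.5745·0.5213] = 2.5441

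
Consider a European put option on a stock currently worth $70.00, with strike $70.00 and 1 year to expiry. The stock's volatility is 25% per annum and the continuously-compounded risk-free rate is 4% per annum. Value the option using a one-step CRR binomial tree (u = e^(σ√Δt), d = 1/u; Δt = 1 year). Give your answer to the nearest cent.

$7.16

CRR parameters: u = e^(σ√Δt) = e^(0.25·√1) = 1.2840, d = 1/u = 0.7788
Per-period rate: rΔt = 0.04·1 = 0.04, so R = e^0.04 = 1.0408
Risk-neutral probability p = (e^0.04 − 0.7788)/(1.2840 − 0.7788) = 0.2620/0.5052 = 0.5186
Terminal stock prices: S_u = 89.88, S_d = 54.52
Terminal payoffs (K − S): max(-19.88, 0) = 0, max(15.48, 0) = 15.48
Node 0 (S = 70): V_0 = e^(−0.04)·[0.5186·0.0000 + 0.4814·15.4839] = 7.1617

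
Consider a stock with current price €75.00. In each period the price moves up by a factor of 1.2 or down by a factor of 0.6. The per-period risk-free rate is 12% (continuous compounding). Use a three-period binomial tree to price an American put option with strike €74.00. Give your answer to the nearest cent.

Risk-neutral probability p = (e^0.12 − 0.6)/(1.2 − 0.6) = 0.5275/0.6000 = 0.8792
Terminal stock prices: S_uuu = 129.6, S_uud = 64.8, S_udd = 32.4, S_ddd = 16.2
Terminal payoffs (K − S): max(-55.6, 0) = 0, max(9.2, 0) = 9.2, max(41.6, 0) = 41.6, max(57.8, 0) = 57.8
Node uu (S = 108): continuation = e^(−0.12)·[0.8792·0.0000 + 0.1208·9.2000] = 0.9860; exercise value = 0.0000 ≤ continuation, so V_uu = 0.9860
Node ud (S = 54): continuation = e^(−0.12)·[0.8792·9.2000 + 0.1208·41.6000] = 11.6321; exercise value = 20.0000 > continuation, so V_ud = 20.0000 (exercise)
Node dd (S = 27): continuation = e^(−0.12)·[0.8792·41.6000 + 0.1208·57.8000] = 38.6321; exercise value = 47.0000 > continuation, so V_dd = 47.0000 (exercise)
Node u (S = 90): continuation = e^(−0.12)·[0.8792·0.9860 + 0.1208·20.0000] = 2.9123; exercise value = 0.0000 ≤ continuation, so V_u = 2.9123
Node d (S = 45): continuation = e^(−0.12)·[0.8792·20.0000 + 0.1208·47.0000] = 20.6321; exercise value = 29.0000 > continuation, so V_d = 29.0000 (exercise)
Node 0 (S = 75): continuation = e^(−0.12)·[0.8792·2.9123 + 0.1208·29.0000] = 5.3789; exercise value = 0.0000 ≤ continuation, so V_0 = 5.3789

€5.38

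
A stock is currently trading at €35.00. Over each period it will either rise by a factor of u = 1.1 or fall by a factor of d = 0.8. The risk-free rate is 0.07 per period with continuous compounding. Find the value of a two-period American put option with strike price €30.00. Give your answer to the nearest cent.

Risk-neutral probability p = (e^0.07 − 0.8)/(1.1 − 0.8) = 0.2725/0.3000 = 0.9084
Terminal stock prices: S_uu = 42.35, S_ud = 30.8, S_dd = 22.4
Terminal payoffs (K − S): max(-12.35, 0) = 0, max(-0.8, 0) = 0, max(7.6, 0) = 7.6
Node u (S = 38.5): continuation = e^(−0.07)·[0.9084·0.0000 + 0.0916·0.0000] = 0.0000; exercise value = 0.0000 ≤ continuation, so V_u = 0.0000
Node d (S = 28): continuation = e^(−0.07)·[0.9084·0.0000 + 0.0916·7.6000] = 0.6494; exercise value = 2.0000 > continuation, so V_d = 2.0000 (exercise)
Node 0 (S = 35): continuation = e^(−0.07)·[0.9084·0.0000 + 0.0916·2.0000] = 0.1709; exercise value = 0.0000 ≤ continuation, so V_0 = 0.1709

€0.17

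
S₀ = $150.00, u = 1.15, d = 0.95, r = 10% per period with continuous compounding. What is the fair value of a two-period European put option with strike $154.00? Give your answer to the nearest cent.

Risk-neutral probability p = (e^0.1 − 0.95)/(1.15 − 0.95) = 0.1552/0.2000 = 0.7759
Terminal stock prices: S_uu = 198.4, S_ud = 163.9, S_dd = 135.4
Terminal payoffs (K − S): max(-44.37, 0) = 0, max(-9.875, 0) = 0, max(18.62, 0) = 18.62
Node u (S = 172.5): V_u = e^(−0.1)·[0.7759·0.0000 + 0.2241·0.0000] = 0.0000
Node d (S = 142.5): V_d = e^(−0.1)·[0.7759·0.0000 + 0.2241·18.6250] = 3.7774
Node 0 (S = 150): V_0 = e^(−0.1)·[0.7759·0.0000 + 0.2241·3.7774] = 0.7661

$0.77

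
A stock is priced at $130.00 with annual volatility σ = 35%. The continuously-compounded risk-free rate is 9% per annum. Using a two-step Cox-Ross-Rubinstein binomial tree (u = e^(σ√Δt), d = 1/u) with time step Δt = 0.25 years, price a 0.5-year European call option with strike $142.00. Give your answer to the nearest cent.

CRR parameters: u = e^(σ√Δt) = e^(0.35·√0.25) = 1.1912, d = 1/u = 0.8395
Per-period rate: rΔt = 0.09·0.25 = 0.0225, so R = e^0.0225 = 1.0228
Risk-neutral probability p = (e^0.0225 − 0.8395)/(1.1912 − 0.8395) = 0.1833/0.3518 = 0.5210
Terminal stock prices: S_uu = 184.5, S_ud = 130, S_dd = 91.61
Terminal payoffs (S − K): max(42.48, 0) = 42.48, max(-12, 0) = 0, max(-50.39, 0) = 0
Node u (S = 154.9): V_u = e^(−0.0225)·[0.5210·42.4788 + 0.4790·0.0000] = 21.6409
Node d (S = 109.1): V_d = e^(−0.0225)·[0.5210·0.0000 + 0.4790·0.0000] = 0.0000
Node 0 (S = 130): V_0 = e^(−0.0225)·[0.5210·21.6409 + 0.4790·0.0000] = 11.0250

$11.03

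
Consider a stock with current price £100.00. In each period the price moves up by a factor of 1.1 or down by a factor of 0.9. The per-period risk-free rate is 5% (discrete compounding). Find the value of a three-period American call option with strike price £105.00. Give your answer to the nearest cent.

£11.66

Risk-neutral probability p = (1 + 0.05 − 0.9)/(1.1 − 0.9) = 0.1500/0.2000 = 0.7500
Terminal stock prices: S_uuu = 133.1, S_uud = 108.9, S_udd = 89.1, S_ddd = 72.9
Terminal payoffs (S − K): max(28.1, 0) = 28.1, max(3.9, 0) = 3.9, max(-15.9, 0) = 0, max(-32.1, 0) = 0
Node uu (S = 121): continuation = 1/1.05·[0.7500·28.1000 + 0.2500·3.9000] = 21.0000; exercise value = 16.0000 ≤ continuation, so V_uu = 21.0000
Node ud (S = 99): continuation = 1/1.05·[0.7500·3.9000 + 0.2500·0.0000] = 2.7857; exercise value = 0.0000 ≤ continuation, so V_ud = 2.7857
Node dd (S = 81): continuation = 1/1.05·[0.7500·0.0000 + 0.2500·0.0000] = 0.0000; exercise value = 0.0000 ≤ continuation, so V_dd = 0.0000
Node u (S = 110): continuation = 1/1.05·[0.7500·21.0000 + 0.2500·2.7857] = 15.6633; exercise value = 5.0000 ≤ continuation, so V_u = 15.6633
Node d (S = 90): continuation = 1/1.05·[0.7500·2.7857 + 0.2500·0.0000] = 1.9898; exercise value = 0.0000 ≤ continuation, so V_d = 1.9898
Node 0 (S = 100): continuation = 1/1.05·[0.7500·15.6633 + 0.2500·1.9898] = 11.6618; exercise value = 0.0000 ≤ continuation, so V_0 = 11.6618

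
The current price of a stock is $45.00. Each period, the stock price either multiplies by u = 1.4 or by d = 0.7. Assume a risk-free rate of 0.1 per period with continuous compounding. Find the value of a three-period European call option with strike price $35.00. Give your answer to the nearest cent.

$21.10

Risk-neutral probability p = (e^0.1 − 0.7)/(1.4 − 0.7) = 0.4052/0.7000 = 0.5788
Terminal stock prices: S_uuu = 123.5, S_uud = 61.74, S_udd = 30.87, S_ddd = 15.43
Terminal payoffs (S − K): max(88.48, 0) = 88.48, max(26.74, 0) = 26.74, max(-4.13, 0) = 0, max(-19.57, 0) = 0
Node uu (S = 88.2): V_uu = e^(−0.1)·[0.5788·88.4800 + 0.4212·26.7400] = 56.5307
Node ud (S = 44.1): V_ud = e^(−0.1)·[0.5788·26.7400 + 0.4212·0.0000] = 14.0046
Node dd (S = 22.05): V_dd = e^(−0.1)·[0.5788·0.0000 + 0.4212·0.0000] = 0.0000
Node u (S = 63): V_u = e^(−0.1)·[0.5788·56.5307 + 0.4212·14.0046] = 34.9443
Node d (S = 31.5): V_d = e^(−0.1)·[0.5788·14.0046 + 0.4212·0.0000] = 7.3347
Node 0 (S = 45): V_0 = e^(−0.1)·[0.5788·34.9443 + 0.4212·7.3347] = 21.0968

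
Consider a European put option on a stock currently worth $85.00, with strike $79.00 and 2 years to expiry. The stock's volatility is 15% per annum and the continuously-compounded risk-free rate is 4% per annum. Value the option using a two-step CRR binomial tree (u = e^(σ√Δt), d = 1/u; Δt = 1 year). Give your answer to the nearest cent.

$2.39

CRR parameters: u = e^(σ√Δt) = e^(0.15·√1) = 1.1618, d = 1/u = 0.8607
Per-period rate: rΔt = 0.04·1 = 0.04, so R = e^0.04 = 1.0408
Risk-neutral probability p = (e^0.04 − 0.8607)/(1.1618 − 0.8607) = 0.1801/0.3011 = 0.5981
Terminal stock prices: S_uu = 114.7, S_ud = 85, S_dd = 62.97
Terminal payoffs (K − S): max(-35.74, 0) = 0, max(-6, 0) = 0, max(16.03, 0) = 16.03
Node u (S = 98.76): V_u = e^(−0.04)·[0.5981·0.0000 + 0.4019·0.0000] = 0.0000
Node d (S = 73.16): V_d = e^(−0.04)·[0.5981·0.0000 + 0.4019·16.0305] = 6.1901
Node 0 (S = 85): V_0 = e^(−0.04)·[0.5981·0.0000 + 0.4019·6.1901] = 2.3903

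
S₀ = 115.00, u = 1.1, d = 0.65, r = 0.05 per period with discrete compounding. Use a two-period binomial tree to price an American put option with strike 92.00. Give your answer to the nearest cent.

2.70

Risk-neutral probability p = (1 + 0.05 − 0.65)/(1.1 − 0.65) = 0.4000/0.4500 = 0.8889
Terminal stock prices: S_uu = 139.2, S_ud = 82.23, S_dd = 48.59
Terminal payoffs (K − S): max(-47.15, 0) = 0, max(9.775, 0) = 9.775, max(43.41, 0) = 43.41
Node u (S = 126.5): continuation = 1/1.05·[0.8889·0.0000 + 0.1111·9.7750] = 1.0344; exercise value = 0.0000 ≤ continuation, so V_u = 1.0344
Node d (S = 74.75): continuation = 1/1.05·[0.8889·9.7750 + 0.1111·43.4125] = 12.8690; exercise value = 17.2500 > continuation, so V_d = 17.2500 (exercise)
Node 0 (S = 115): continuation = 1/1.05·[0.8889·1.0344 + 0.1111·17.2500] = 2.7011; exercise value = 0.0000 ≤ continuation, so V_0 = 2.7011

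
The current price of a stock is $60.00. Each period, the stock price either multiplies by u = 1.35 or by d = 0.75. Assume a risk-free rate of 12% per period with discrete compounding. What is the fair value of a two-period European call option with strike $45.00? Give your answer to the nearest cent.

Risk-neutral probability p = (1 + 0.12 − 0.75)/(1.35 − 0.75) = 0.3700/0.6000 = 0.6167
Terminal stock prices: S_uu = 109.4, S_ud = 60.75, S_dd = 33.75
Terminal payoffs (S − K): max(64.35, 0) = 64.35, max(15.75, 0) = 15.75, max(-11.25, 0) = 0
Node u (S = 81): V_u = 1/1.12·[0.6167·64.3500 + 0.3833·15.7500] = 40.8214
Node d (S = 45): V_d = 1/1.12·[0.6167·15.7500 + 0.3833·0.0000] = 8.6719
Node 0 (S = 60): V_0 = 1/1.12·[0.6167·40.8214 + 0.3833·8.6719] = 25.4441

$25.44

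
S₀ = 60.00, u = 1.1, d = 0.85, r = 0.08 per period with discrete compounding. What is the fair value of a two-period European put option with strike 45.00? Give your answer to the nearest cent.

Risk-neutral probability p = (1 + 0.08 − 0.85)/(1.1 − 0.85) = 0.2300/0.2500 = 0.9200
Terminal stock prices: S_uu = 72.6, S_ud = 56.1, S_dd = 43.35
Terminal payoffs (K − S): max(-27.6, 0) = 0, max(-11.1, 0) = 0, max(1.65, 0) = 1.65
Node u (S = 66): V_u = 1/1.08·[0.9200·0.0000 + 0.0800·0.0000] = 0.0000
Node d (S = 51): V_d = 1/1.08·[0.9200·0.0000 + 0.0800·1.6500] = 0.1222
Node 0 (S = 60): V_0 = 1/1.08·[0.9200·0.0000 + 0.0800·0.1222] = 0.0091

0.01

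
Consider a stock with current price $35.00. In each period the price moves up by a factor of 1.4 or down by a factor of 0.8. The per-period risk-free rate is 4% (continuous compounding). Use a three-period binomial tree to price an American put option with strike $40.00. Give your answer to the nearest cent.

Risk-neutral probability p = (e^0.04 − 0.8)/(1.4 − 0.8) = 0.2408/0.6000 = 0.4014
Terminal stock prices: S_uuu = 96.04, S_uud = 54.88, S_udd = 31.36, S_ddd = 17.92
Terminal payoffs (K − S): max(-56.04, 0) = 0, max(-14.88, 0) = 0, max(8.64, 0) = 8.64, max(22.08, 0) = 22.08
Node uu (S = 68.6): continuation = e^(−0.04)·[0.4014·0.0000 + 0.5986·0.0000] = 0.0000; exercise value = 0.0000 ≤ continuation, so V_uu = 0.0000
Node ud (S = 39.2): continuation = e^(−0.04)·[0.4014·0.0000 + 0.5986·8.6400] = 4.9695; exercise value = 0.8000 ≤ continuation, so V_ud = 4.9695
Node dd (S = 22.4): continuation = e^(−0.04)·[0.4014·8.6400 + 0.5986·22.0800] = 16.0316; exercise value = 17.6000 > continuation, so V_dd = 17.6000 (exercise)
Node u (S = 49): continuation = e^(−0.04)·[0.4014·0.0000 + 0.5986·4.9695] = 2.8583; exercise value = 0.0000 ≤ continuation, so V_u = 2.8583
Node d (S = 28): continuation = e^(−0.04)·[0.4014·4.9695 + 0.5986·17.6000] = 12.0394; exercise value = 12.0000 ≤ continuation, so V_d = 12.0394
Node 0 (S = 35): continuation = e^(−0.04)·[0.4014·2.8583 + 0.5986·12.0394] = 8.0270; exercise value = 5.0000 ≤ continuation, so V_0 = 8.0270

$8.03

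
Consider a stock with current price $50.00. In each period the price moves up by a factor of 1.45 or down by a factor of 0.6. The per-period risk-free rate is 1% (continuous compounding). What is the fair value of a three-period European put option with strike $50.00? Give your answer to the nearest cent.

Risk-neutral probability p = (e^0.01 − 0.6)/(1.45 − 0.6) = 0.4101/0.8500 = 0.4824
Terminal stock prices: S_uuu = 152.4, S_uud = 63.07, S_udd = 26.1, S_ddd = 10.8
Terminal payoffs (K − S): max(-102.4, 0) = 0, max(-13.07, 0) = 0, max(23.9, 0) = 23.9, max(39.2, 0) = 39.2
Node uu (S = 105.1): V_uu = e^(−0.01)·[0.4824·0.0000 + 0.5176·0.0000] = 0.0000
Node ud (S = 43.5): V_ud = e^(−0.01)·[0.4824·0.0000 + 0.5176·23.9000] = 12.2473
Node dd (S = 18): V_dd = e^(−0.01)·[0.4824·23.9000 + 0.5176·39.2000] = 31.5025
Node u (S = 72.5): V_u = e^(−0.01)·[0.4824·0.0000 + 0.5176·12.2473] = 6.2760
Node d (S = 30): V_d = e^(−0.01)·[0.4824·12.2473 + 0.5176·31.5025] = 21.9925
Node 0 (S = 50): V_0 = e^(−0.01)·[0.4824·6.2760 + 0.5176·21.9925] = 14.2673

$14.27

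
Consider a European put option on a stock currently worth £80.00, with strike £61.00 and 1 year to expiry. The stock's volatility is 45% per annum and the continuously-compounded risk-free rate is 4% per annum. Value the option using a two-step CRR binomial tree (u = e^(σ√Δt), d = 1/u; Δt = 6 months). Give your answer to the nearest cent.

£5.38

CRR parameters: u = e^(σ√Δt) = e^(0.45·√0.5) = 1.3746, d = 1/u = 0.7275
Per-period rate: rΔt = 0.04·0.5 = 0.02, so R = e^0.02 = 1.0202
Risk-neutral probability p = (e^0.02 − 0.7275)/(1.3746 − 0.7275) = 0.2927/0.6472 = 0.4523
Terminal stock prices: S_uu = 151.2, S_ud = 80, S_dd = 42.34
Terminal payoffs (K − S): max(-90.17, 0) = 0, max(-19, 0) = 0, max(18.66, 0) = 18.66
Node u (S = 110): V_u = e^(−0.02)·[0.4523·0.0000 + 0.5477·0.0000] = 0.0000
Node d (S = 58.2): V_d = e^(−0.02)·[0.4523·0.0000 + 0.5477·18.6643] = 10.0195
Node 0 (S = 80): V_0 = e^(−0.02)·[0.4523·0.0000 + 0.5477·10.0195] = 5.3787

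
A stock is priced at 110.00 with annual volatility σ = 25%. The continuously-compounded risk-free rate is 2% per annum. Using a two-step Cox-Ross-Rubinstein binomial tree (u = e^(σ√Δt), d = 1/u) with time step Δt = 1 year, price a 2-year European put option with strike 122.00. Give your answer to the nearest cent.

CRR parameters: u = e^(σ√Δt) = e^(0.25·√1) = 1.2840, d = 1/u = 0.7788
Per-period rate: rΔt = 0.02·1 = 0.02, so R = e^0.02 = 1.0202
Risk-neutral probability p = (e^0.02 − 0.7788)/(1.2840 − 0.7788) = 0.2414/0.5052 = 0.4778
Terminal stock prices: S_uu = 181.4, S_ud = 110, S_dd = 66.72
Terminal payoffs (K − S): max(-59.36, 0) = 0, max(12, 0) = 12, max(55.28, 0) = 55.28
Node u (S = 141.2): V_u = e^(−0.02)·[0.4778·0.0000 + 0.5222·12.0000] = 6.1422
Node d (S = 85.67): V_d = e^(−0.02)·[0.4778·12.0000 + 0.5222·55.2816] = 33.9162
Node 0 (S = 110): V_0 = e^(−0.02)·[0.4778·6.1422 + 0.5222·33.9162] = 20.2367

20.24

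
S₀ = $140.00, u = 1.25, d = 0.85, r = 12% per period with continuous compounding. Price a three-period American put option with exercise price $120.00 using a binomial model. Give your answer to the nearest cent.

Risk-neutral probability p = (e^0.12 − 0.85)/(1.25 − 0.85) = 0.2775/0.4000 = 0.6937
Terminal stock prices: S_uuu = 273.4, S_uud = 185.9, S_udd = 126.4, S_ddd = 85.98
Terminal payoffs (K − S): max(-153.4, 0) = 0, max(-65.94, 0) = 0, max(-6.437, 0) = 0, max(34.02, 0) = 34.02
Node uu (S = 218.8): continuation = e^(−0.12)·[0.6937·0.0000 + 0.3063·0.0000] = 0.0000; exercise value = 0.0000 ≤ continuation, so V_uu = 0.0000
Node ud (S = 148.8): continuation = e^(−0.12)·[0.6937·0.0000 + 0.3063·0.0000] = 0.0000; exercise value = 0.0000 ≤ continuation, so V_ud = 0.0000
Node dd (S = 101.1): continuation = e^(−0.12)·[0.6937·0.0000 + 0.3063·34.0225] = 9.2414; exercise value = 18.8500 > continuation, so V_dd = 18.8500 (exercise)
Node u (S = 175): continuation = e^(−0.12)·[0.6937·0.0000 + 0.3063·0.0000] = 0.0000; exercise value = 0.0000 ≤ continuation, so V_u = 0.0000
Node d (S = 119): continuation = e^(−0.12)·[0.6937·0.0000 + 0.3063·18.8500] = 5.1202; exercise value = 1.0000 ≤ continuation, so V_d = 5.1202
Node 0 (S = 140): continuation = e^(−0.12)·[0.6937·0.0000 + 0.3063·5.1202] = 1.3908; exercise value = 0.0000 ≤ continuation, so V_0 = 1.3908

$1.39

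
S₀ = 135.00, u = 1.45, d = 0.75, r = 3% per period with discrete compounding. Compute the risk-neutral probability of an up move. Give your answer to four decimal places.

Risk-neutral probability p = (1 + 0.03 − 0.75)/(1.45 − 0.75) = 0.2800/0.7000 = 0.4000

p = 0.4000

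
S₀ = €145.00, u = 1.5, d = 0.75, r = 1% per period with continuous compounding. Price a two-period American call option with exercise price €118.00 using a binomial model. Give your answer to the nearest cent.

€44.58

Risk-neutral probability p = (e^0.01 − 0.75)/(1.5 − 0.75) = 0.2601/0.7500 = 0.3467
Terminal stock prices: S_uu = 326.2, S_ud = 163.1, S_dd = 81.56
Terminal payoffs (S − K): max(208.2, 0) = 208.2, max(45.12, 0) = 45.12, max(-36.44, 0) = 0
Node u (S = 217.5): continuation = e^(−0.01)·[0.3467·208.2500 + 0.6533·45.1250] = 100.6741; exercise value = 99.5000 ≤ continuation, so V_u = 100.6741
Node d (S = 108.8): continuation = e^(−0.01)·[0.3467·45.1250 + 0.6533·0.0000] = 15.4907; exercise value = 0.0000 ≤ continuation, so V_d = 15.4907
Node 0 (S = 145): continuation = e^(−0.01)·[0.3467·100.6741 + 0.6533·15.4907] = 44.5786; exercise value = 27.0000 ≤ continuation, so V_0 = 44.5786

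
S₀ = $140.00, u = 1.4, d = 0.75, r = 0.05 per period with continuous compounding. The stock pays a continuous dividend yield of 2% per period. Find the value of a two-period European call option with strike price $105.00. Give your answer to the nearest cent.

$47.18

Per-period risk-free factor R = e^0.05 = 1.0513; dividend-adjusted growth = e^(0.05−0.02) = 1.0305.
Risk-neutral probability p = (1.0305 − 0.75)/(1.4 − 0.75) = 0.2805/0.6500 = 0.4315
Terminal stock prices: S_uu = 274.4, S_ud = 147, S_dd = 78.75
Terminal payoffs (S − K): max(169.4, 0) = 169.4, max(42, 0) = 42, max(-26.25, 0) = 0
Node u (S = 196): V_u = e^(−0.05)·[0.4315·169.4000 + 0.5685·42.0000] = 92.2399
Node d (S = 105): V_d = e^(−0.05)·[0.4315·42.0000 + 0.5685·0.0000] = 17.2379
Node 0 (S = 140): V_0 = e^(−0.05)·[0.4315·92.2399 + 0.5685·17.2379] = 47.1799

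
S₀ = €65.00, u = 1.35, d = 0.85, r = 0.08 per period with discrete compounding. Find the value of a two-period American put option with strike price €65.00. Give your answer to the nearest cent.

Risk-neutral probability p = (1 + 0.08 − 0.85)/(1.35 − 0.85) = 0.2300/0.5000 = 0.4600
Terminal stock prices: S_uu = 118.5, S_ud = 74.59, S_dd = 46.96
Terminal payoffs (K − S): max(-53.46, 0) = 0, max(-9.587, 0) = 0, max(18.04, 0) = 18.04
Node u (S = 87.75): continuation = 1/1.08·[0.4600·0.0000 + 0.5400·0.0000] = 0.0000; exercise value = 0.0000 ≤ continuation, so V_u = 0.0000
Node d (S = 55.25): continuation = 1/1.08·[0.4600·0.0000 + 0.5400·18.0375] = 9.0188; exercise value = 9.7500 > continuation, so V_d = 9.7500 (exercise)
Node 0 (S = 65): continuation = 1/1.08·[0.4600·0.0000 + 0.5400·9.7500] = 4.8750; exercise value = 0.0000 ≤ continuation, so V_0 = 4.8750

€4.87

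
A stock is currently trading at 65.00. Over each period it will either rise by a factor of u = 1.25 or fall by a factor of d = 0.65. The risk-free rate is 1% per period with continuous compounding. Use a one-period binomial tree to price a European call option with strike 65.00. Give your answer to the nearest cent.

9.65

Risk-neutral probability p = (e^0.01 − 0.65)/(1.25 − 0.65) = 0.3601/0.6000 = 0.6001
Terminal stock prices: S_u = 81.25, S_d = 42.25
Terminal payoffs (S − K): max(16.25, 0) = 16.25, max(-22.75, 0) = 0
Node 0 (S = 65): V_0 = e^(−0.01)·[0.6001·16.2500 + 0.3999·0.0000] = 9.6543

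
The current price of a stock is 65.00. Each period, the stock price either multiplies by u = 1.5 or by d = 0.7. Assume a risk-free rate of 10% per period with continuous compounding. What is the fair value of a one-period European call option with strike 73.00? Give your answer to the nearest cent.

Risk-neutral probability p = (e^0.1 − 0.7)/(1.5 − 0.7) = 0.4052/0.8000 = 0.5065
Terminal stock prices: S_u = 97.5, S_d = 45.5
Terminal payoffs (S − K): max(24.5, 0) = 24.5, max(-27.5, 0) = 0
Node 0 (S = 65): V_0 = e^(−0.1)·[0.5065·24.5000 + 0.4935·0.0000] = 11.2275

11.23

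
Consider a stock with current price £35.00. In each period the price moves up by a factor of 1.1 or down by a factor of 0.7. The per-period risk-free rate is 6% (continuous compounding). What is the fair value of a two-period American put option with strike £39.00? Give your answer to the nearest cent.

Risk-neutral probability p = (e^0.06 − 0.7)/(1.1 − 0.7) = 0.3618/0.4000 = 0.9046
Terminal stock prices: S_uu = 42.35, S_ud = 26.95, S_dd = 17.15
Terminal payoffs (K − S): max(-3.35, 0) = 0, max(12.05, 0) = 12.05, max(21.85, 0) = 21.85
Node u (S = 38.5): continuation = e^(−0.06)·[0.9046·0.0000 + 0.0954·12.0500] = 1.0827; exercise value = 0.5000 ≤ continuation, so V_u = 1.0827
Node d (S = 24.5): continuation = e^(−0.06)·[0.9046·12.0500 + 0.0954·21.8500] = 12.2288; exercise value = 14.5000 > continuation, so V_d = 14.5000 (exercise)
Node 0 (S = 35): continuation = e^(−0.06)·[0.9046·1.0827 + 0.0954·14.5000] = 2.2252; exercise value = 4.0000 > continuation, so V_0 = 4.0000 (exercise)

£4.00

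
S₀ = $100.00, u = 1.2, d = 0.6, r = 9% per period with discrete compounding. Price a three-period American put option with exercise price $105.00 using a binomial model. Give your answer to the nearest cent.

Risk-neutral probability p = (1 + 0.09 − 0.6)/(1.2 − 0.6) = 0.4900/0.6000 = 0.8167
Terminal stock prices: S_uuu = 172.8, S_uud = 86.4, S_udd = 43.2, S_ddd = 21.6
Terminal payoffs (K − S): max(-67.8, 0) = 0, max(18.6, 0) = 18.6, max(61.8, 0) = 61.8, max(83.4, 0) = 83.4
Node uu (S = 144): continuation = 1/1.09·[0.8167·0.0000 + 0.1833·18.6000] = 3.1284; exercise value = 0.0000 ≤ continuation, so V_uu = 3.1284
Node ud (S = 72): continuation = 1/1.09·[0.8167·18.6000 + 0.1833·61.8000] = 24.3303; exercise value = 33.0000 > continuation, so V_ud = 33.0000 (exercise)
Node dd (S = 36): continuation = 1/1.09·[0.8167·61.8000 + 0.1833·83.4000] = 60.3303; exercise value = 69.0000 > continuation, so V_dd = 69.0000 (exercise)
Node u (S = 120): continuation = 1/1.09·[0.8167·3.1284 + 0.1833·33.0000] = 7.8944; exercise value = 0.0000 ≤ continuation, so V_u = 7.8944
Node d (S = 60): continuation = 1/1.09·[0.8167·33.0000 + 0.1833·69.0000] = 36.3303; exercise value = 45.0000 > continuation, so V_d = 45.0000 (exercise)
Node 0 (S = 100): continuation = 1/1.09·[0.8167·7.8944 + 0.1833·45.0000] = 13.4836; exercise value = 5.0000 ≤ continuation, so V_0 = 13.4836

$13.48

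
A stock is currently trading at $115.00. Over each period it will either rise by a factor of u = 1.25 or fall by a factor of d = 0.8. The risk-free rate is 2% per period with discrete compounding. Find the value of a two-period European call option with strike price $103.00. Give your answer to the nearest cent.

$23.38

Risk-neutral probability p = (1 + 0.02 − 0.8)/(1.25 − 0.8) = 0.2200/0.4500 = 0.4889
Terminal stock prices: S_uu = 179.7, S_ud = 115, S_dd = 73.6
Terminal payoffs (S − K): max(76.69, 0) = 76.69, max(12, 0) = 12, max(-29.4, 0) = 0
Node u (S = 143.8): V_u = 1/1.02·[0.4889·76.6875 + 0.5111·12.0000] = 42.7696
Node d (S = 92): V_d = 1/1.02·[0.4889·12.0000 + 0.5111·0.0000] = 5.7516
Node 0 (S = 115): V_0 = 1/1.02·[0.4889·42.7696 + 0.5111·5.7516] = 23.3817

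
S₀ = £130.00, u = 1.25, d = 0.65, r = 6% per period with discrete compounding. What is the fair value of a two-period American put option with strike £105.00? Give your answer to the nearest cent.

£6.12

Risk-neutral probability p = (1 + 0.06 − 0.65)/(1.25 − 0.65) = 0.4100/0.6000 = 0.6833
Terminal stock prices: S_uu = 203.1, S_ud = 105.6, S_dd = 54.93
Terminal payoffs (K − S): max(-98.12, 0) = 0, max(-0.625, 0) = 0, max(50.07, 0) = 50.07
Node u (S = 162.5): continuation = 1/1.06·[0.6833·0.0000 + 0.3167·0.0000] = 0.0000; exercise value = 0.0000 ≤ continuation, so V_u = 0.0000
Node d (S = 84.5): continuation = 1/1.06·[0.6833·0.0000 + 0.3167·50.0750] = 14.9595; exercise value = 20.5000 > continuation, so V_d = 20.5000 (exercise)
Node 0 (S = 130): continuation = 1/1.06·[0.6833·0.0000 + 0.3167·20.5000] = 6.1242; exercise value = 0.0000 ≤ continuation, so V_0 = 6.1242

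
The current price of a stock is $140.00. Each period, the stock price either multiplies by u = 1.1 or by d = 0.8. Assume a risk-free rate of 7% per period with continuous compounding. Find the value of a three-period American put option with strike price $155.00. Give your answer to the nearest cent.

$15.00

Risk-neutral probability p = (e^0.07 − 0.8)/(1.1 − 0.8) = 0.2725/0.3000 = 0.9084
Terminal stock prices: S_uuu = 186.3, S_uud = 135.5, S_udd = 98.56, S_ddd = 71.68
Terminal payoffs (K − S): max(-31.34, 0) = 0, max(19.48, 0) = 19.48, max(56.44, 0) = 56.44, max(83.32, 0) = 83.32
Node uu (S = 169.4): continuation = e^(−0.07)·[0.9084·0.0000 + 0.0916·19.4800] = 1.6644; exercise value = 0.0000 ≤ continuation, so V_uu = 1.6644
Node ud (S = 123.2): continuation = e^(−0.07)·[0.9084·19.4800 + 0.0916·56.4400] = 21.3210; exercise value = 31.8000 > continuation, so V_ud = 31.8000 (exercise)
Node dd (S = 89.6): continuation = e^(−0.07)·[0.9084·56.4400 + 0.0916·83.3200] = 54.9210; exercise value = 65.4000 > continuation, so V_dd = 65.4000 (exercise)
Node u (S = 154): continuation = e^(−0.07)·[0.9084·1.6644 + 0.0916·31.8000] = 4.1268; exercise value = 1.0000 ≤ continuation, so V_u = 4.1268
Node d (S = 112): continuation = e^(−0.07)·[0.9084·31.8000 + 0.0916·65.4000] = 32.5210; exercise value = 43.0000 > continuation, so V_d = 43.0000 (exercise)
Node 0 (S = 140): continuation = e^(−0.07)·[0.9084·4.1268 + 0.0916·43.0000] = 7.1693; exercise value = 15.0000 > continuation, so V_0 = 15.0000 (exercise)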